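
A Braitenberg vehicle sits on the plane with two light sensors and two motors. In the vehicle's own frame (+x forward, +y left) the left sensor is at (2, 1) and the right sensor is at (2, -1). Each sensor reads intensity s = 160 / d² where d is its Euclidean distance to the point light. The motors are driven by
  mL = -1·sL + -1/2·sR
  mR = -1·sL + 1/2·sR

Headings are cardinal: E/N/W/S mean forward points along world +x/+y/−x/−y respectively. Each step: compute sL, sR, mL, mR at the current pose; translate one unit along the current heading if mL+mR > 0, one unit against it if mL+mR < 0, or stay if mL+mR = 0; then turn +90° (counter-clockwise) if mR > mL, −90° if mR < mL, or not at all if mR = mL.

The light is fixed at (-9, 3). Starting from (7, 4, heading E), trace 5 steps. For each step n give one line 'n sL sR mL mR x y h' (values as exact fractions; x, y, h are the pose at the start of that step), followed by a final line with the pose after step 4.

n=0: pose=(7,4,E); sL=20/41, sR=40/81; mL=-2440/3321, mR=-800/3321; mL+mR=-40/41 → advance -1; mR−mL=40/81 → turn +1·90°
n=1: pose=(6,4,N); sL=32/41, sR=32/53; mL=-2352/2173, mR=-1040/2173; mL+mR=-64/41 → advance -1; mR−mL=32/53 → turn +1·90°
n=2: pose=(6,3,W); sL=16/17, sR=16/17; mL=-24/17, mR=-8/17; mL+mR=-32/17 → advance -1; mR−mL=16/17 → turn +1·90°
n=3: pose=(7,3,S); sL=160/293, sR=160/229; mL=-60080/67097, mR=-13200/67097; mL+mR=-320/293 → advance -1; mR−mL=160/229 → turn +1·90°
n=4: pose=(7,4,E); sL=20/41, sR=40/81; mL=-2440/3321, mR=-800/3321; mL+mR=-40/41 → advance -1; mR−mL=40/81 → turn +1·90°

0 20/41 40/81 -2440/3321 -800/3321 7 4 E
1 32/41 32/53 -2352/2173 -1040/2173 6 4 N
2 16/17 16/17 -24/17 -8/17 6 3 W
3 160/293 160/229 -60080/67097 -13200/67097 7 3 S
4 20/41 40/81 -2440/3321 -800/3321 7 4 E
final 6 4 N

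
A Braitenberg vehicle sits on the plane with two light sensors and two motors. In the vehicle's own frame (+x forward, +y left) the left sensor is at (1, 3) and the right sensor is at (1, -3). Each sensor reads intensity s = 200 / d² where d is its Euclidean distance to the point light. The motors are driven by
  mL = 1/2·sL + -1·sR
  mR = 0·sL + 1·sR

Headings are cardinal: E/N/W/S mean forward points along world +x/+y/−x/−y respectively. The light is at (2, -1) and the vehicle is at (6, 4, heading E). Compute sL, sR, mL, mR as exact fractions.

200/89 200/29 -14900/2581 200/29

left sensor world pos  = (7, 7); dL² = 89
right sensor world pos = (7, 1); dR² = 29
sL = 200/89 = 200/89
sR = 200/29 = 200/29
mL = 1/2·sL + -1·sR = -14900/2581
mR = 0·sL + 1·sR = 200/29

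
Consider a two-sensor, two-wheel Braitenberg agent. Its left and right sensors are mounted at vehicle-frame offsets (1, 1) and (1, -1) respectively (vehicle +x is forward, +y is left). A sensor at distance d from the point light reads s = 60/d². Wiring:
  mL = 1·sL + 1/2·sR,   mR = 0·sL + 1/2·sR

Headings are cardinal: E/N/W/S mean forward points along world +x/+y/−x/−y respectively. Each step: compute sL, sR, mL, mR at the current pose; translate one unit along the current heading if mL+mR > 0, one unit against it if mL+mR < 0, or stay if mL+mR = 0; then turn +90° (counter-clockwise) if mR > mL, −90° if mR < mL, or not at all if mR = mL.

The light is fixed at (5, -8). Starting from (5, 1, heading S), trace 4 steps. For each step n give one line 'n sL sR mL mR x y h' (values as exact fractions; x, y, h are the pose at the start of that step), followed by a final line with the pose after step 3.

n=0: pose=(5,1,S); sL=12/13, sR=12/13; mL=18/13, mR=6/13; mL+mR=24/13 → advance +1; mR−mL=-12/13 → turn -1·90°
n=1: pose=(5,0,W); sL=6/5, sR=30/41; mL=321/205, mR=15/41; mL+mR=396/205 → advance +1; mR−mL=-6/5 → turn -1·90°
n=2: pose=(4,0,N); sL=12/17, sR=20/27; mL=494/459, mR=10/27; mL+mR=664/459 → advance +1; mR−mL=-12/17 → turn -1·90°
n=3: pose=(4,1,E); sL=3/5, sR=15/16; mL=171/160, mR=15/32; mL+mR=123/80 → advance +1; mR−mL=-3/5 → turn -1·90°

0 12/13 12/13 18/13 6/13 5 1 S
1 6/5 30/41 321/205 15/41 5 0 W
2 12/17 20/27 494/459 10/27 4 0 N
3 3/5 15/16 171/160 15/32 4 1 E
final 5 1 S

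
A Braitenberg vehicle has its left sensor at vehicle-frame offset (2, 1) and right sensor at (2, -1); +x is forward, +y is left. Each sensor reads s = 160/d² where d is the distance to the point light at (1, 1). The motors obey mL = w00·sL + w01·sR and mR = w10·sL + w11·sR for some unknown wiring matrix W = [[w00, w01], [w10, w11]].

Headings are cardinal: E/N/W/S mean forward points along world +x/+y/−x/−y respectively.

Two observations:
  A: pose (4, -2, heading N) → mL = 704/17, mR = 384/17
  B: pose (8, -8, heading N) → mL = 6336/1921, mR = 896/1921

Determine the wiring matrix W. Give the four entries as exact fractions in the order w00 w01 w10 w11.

obs A: pose=(4,-2,N) → sL=32, sR=160/17, mL=704/17, mR=384/17
obs B: pose=(8,-8,N) → sL=32/17, sR=160/113, mL=6336/1921, mR=896/1921
sensor matrix S = [[32, 160/17], [32/17, 160/113]]; det S = 901120/32657
solve [mL_A; mL_B] = S·[w00; w01] and [mR_A; mR_B] = S·[w10; w11]:
  w00 = 1, w01 = 1, w10 = 1, w11 = -1

1 1 1 -1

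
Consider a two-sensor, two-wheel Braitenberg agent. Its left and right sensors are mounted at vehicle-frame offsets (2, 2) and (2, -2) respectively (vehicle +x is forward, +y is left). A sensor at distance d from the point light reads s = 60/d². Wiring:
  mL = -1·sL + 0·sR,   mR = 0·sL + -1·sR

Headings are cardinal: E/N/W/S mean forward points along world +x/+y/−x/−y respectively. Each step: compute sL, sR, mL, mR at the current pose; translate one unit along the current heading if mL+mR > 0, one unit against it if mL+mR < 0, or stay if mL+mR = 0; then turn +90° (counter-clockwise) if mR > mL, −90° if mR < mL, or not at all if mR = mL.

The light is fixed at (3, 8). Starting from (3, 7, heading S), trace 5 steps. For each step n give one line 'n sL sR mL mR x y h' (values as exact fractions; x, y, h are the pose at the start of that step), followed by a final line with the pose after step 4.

n=0: pose=(3,7,S); sL=60/13, sR=60/13; mL=-60/13, mR=-60/13; mL+mR=-120/13 → advance -1; mR−mL=0 → turn +0·90°
n=1: pose=(3,8,S); sL=15/2, sR=15/2; mL=-15/2, mR=-15/2; mL+mR=-15 → advance -1; mR−mL=0 → turn +0·90°
n=2: pose=(3,9,S); sL=12, sR=12; mL=-12, mR=-12; mL+mR=-24 → advance -1; mR−mL=0 → turn +0·90°
n=3: pose=(3,10,S); sL=15, sR=15; mL=-15, mR=-15; mL+mR=-30 → advance -1; mR−mL=0 → turn +0·90°
n=4: pose=(3,11,S); sL=12, sR=12; mL=-12, mR=-12; mL+mR=-24 → advance -1; mR−mL=0 → turn +0·90°

0 60/13 60/13 -60/13 -60/13 3 7 S
1 15/2 15/2 -15/2 -15/2 3 8 S
2 12 12 -12 -12 3 9 S
3 15 15 -15 -15 3 10 S
4 12 12 -12 -12 3 11 S
final 3 12 S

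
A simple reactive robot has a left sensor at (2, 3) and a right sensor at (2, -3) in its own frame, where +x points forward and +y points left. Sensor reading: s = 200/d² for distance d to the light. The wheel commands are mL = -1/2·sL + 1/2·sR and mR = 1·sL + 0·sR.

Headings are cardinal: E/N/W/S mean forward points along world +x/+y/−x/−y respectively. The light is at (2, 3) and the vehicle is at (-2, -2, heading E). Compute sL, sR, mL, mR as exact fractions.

left sensor world pos  = (0, 1); dL² = 8
right sensor world pos = (0, -5); dR² = 68
sL = 200/8 = 25
sR = 200/68 = 50/17
mL = -1/2·sL + 1/2·sR = -375/34
mR = 1·sL + 0·sR = 25

25 50/17 -375/34 25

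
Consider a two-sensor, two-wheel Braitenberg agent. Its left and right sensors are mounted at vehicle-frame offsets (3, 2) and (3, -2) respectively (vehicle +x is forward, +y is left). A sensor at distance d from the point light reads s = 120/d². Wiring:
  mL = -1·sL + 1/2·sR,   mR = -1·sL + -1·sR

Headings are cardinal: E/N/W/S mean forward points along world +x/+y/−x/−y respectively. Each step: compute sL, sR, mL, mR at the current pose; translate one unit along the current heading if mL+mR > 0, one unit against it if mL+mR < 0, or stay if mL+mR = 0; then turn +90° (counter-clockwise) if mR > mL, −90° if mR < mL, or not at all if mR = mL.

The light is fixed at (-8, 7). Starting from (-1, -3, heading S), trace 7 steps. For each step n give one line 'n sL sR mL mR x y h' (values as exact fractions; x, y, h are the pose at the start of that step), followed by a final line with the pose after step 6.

0 12/25 60/97 -414/2425 -2664/2425 -1 -3 S
1 120/137 24/13 84/1781 -4848/1781 -1 -2 W
2 5/3 15/17 -125/102 -130/51 0 -2 N
3 24/37 24/53 -828/1961 -2160/1961 0 -3 E
4 12/25 60/97 -414/2425 -2664/2425 -1 -3 S
5 120/137 24/13 84/1781 -4848/1781 -1 -2 W
6 5/3 15/17 -125/102 -130/51 0 -2 N
final 0 -3 E

n=0: pose=(-1,-3,S); sL=12/25, sR=60/97; mL=-414/2425, mR=-2664/2425; mL+mR=-3078/2425 → advance -1; mR−mL=-90/97 → turn -1·90°
n=1: pose=(-1,-2,W); sL=120/137, sR=24/13; mL=84/1781, mR=-4848/1781; mL+mR=-4764/1781 → advance -1; mR−mL=-36/13 → turn -1·90°
n=2: pose=(0,-2,N); sL=5/3, sR=15/17; mL=-125/102, mR=-130/51; mL+mR=-385/102 → advance -1; mR−mL=-45/34 → turn -1·90°
n=3: pose=(0,-3,E); sL=24/37, sR=24/53; mL=-828/1961, mR=-2160/1961; mL+mR=-2988/1961 → advance -1; mR−mL=-36/53 → turn -1·90°
n=4: pose=(-1,-3,S); sL=12/25, sR=60/97; mL=-414/2425, mR=-2664/2425; mL+mR=-3078/2425 → advance -1; mR−mL=-90/97 → turn -1·90°
n=5: pose=(-1,-2,W); sL=120/137, sR=24/13; mL=84/1781, mR=-4848/1781; mL+mR=-4764/1781 → advance -1; mR−mL=-36/13 → turn -1·90°
n=6: pose=(0,-2,N); sL=5/3, sR=15/17; mL=-125/102, mR=-130/51; mL+mR=-385/102 → advance -1; mR−mL=-45/34 → turn -1·90°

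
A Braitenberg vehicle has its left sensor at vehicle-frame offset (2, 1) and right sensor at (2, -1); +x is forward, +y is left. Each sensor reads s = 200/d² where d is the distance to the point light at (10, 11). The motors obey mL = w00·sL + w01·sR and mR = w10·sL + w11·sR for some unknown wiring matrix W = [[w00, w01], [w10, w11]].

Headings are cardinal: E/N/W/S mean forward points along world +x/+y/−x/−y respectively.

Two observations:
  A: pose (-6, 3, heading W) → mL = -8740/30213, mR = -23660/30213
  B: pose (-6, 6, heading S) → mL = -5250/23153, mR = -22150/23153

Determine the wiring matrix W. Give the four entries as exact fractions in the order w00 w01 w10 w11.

obs A: pose=(-6,3,W) → sL=40/81, sR=200/373, mL=-8740/30213, mR=-23660/30213
obs B: pose=(-6,6,S) → sL=100/137, sR=100/169, mL=-5250/23153, mR=-22150/23153
sensor matrix S = [[40/81, 200/373], [100/137, 100/169]]; det S = -69376000/699521589
solve [mL_A; mL_B] = S·[w00; w01] and [mR_A; mR_B] = S·[w10; w11]:
  w00 = 1/2, w01 = -1, w10 = -1/2, w11 = -1

1/2 -1 -1/2 -1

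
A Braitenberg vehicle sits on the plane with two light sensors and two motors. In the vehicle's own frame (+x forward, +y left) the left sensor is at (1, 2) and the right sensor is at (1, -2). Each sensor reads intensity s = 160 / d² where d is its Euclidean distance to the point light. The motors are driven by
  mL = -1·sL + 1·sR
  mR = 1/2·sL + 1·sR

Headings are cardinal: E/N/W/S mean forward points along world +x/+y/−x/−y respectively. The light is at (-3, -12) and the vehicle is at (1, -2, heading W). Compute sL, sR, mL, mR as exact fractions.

left sensor world pos  = (0, -4); dL² = 73
right sensor world pos = (0, 0); dR² = 153
sL = 160/73 = 160/73
sR = 160/153 = 160/153
mL = -1·sL + 1·sR = -12800/11169
mR = 1/2·sL + 1·sR = 23920/11169

160/73 160/153 -12800/11169 23920/11169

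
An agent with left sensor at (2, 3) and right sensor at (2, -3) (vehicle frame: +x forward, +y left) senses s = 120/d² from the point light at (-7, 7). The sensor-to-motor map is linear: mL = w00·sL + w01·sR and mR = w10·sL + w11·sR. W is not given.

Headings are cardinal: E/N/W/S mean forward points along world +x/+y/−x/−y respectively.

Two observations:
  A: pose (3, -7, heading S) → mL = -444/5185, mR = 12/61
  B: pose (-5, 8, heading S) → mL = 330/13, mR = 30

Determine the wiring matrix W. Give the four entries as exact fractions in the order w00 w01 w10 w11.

-1 1/2 0 1/2

obs A: pose=(3,-7,S) → sL=24/85, sR=24/61, mL=-444/5185, mR=12/61
obs B: pose=(-5,8,S) → sL=60/13, sR=60, mL=330/13, mR=30
sensor matrix S = [[24/85, 24/61], [60/13, 60]]; det S = 203904/13481
solve [mL_A; mL_B] = S·[w00; w01] and [mR_A; mR_B] = S·[w10; w11]:
  w00 = -1, w01 = 1/2, w10 = 0, w11 = 1/2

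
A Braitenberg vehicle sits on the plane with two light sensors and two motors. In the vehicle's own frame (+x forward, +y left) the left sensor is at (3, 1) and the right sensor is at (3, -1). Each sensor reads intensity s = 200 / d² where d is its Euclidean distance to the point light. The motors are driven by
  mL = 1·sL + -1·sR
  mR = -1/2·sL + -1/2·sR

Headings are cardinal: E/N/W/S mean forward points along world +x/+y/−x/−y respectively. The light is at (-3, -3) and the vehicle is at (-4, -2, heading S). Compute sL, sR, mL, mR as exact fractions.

50 25 25 -75/2

left sensor world pos  = (-3, -5); dL² = 4
right sensor world pos = (-5, -5); dR² = 8
sL = 200/4 = 50
sR = 200/8 = 25
mL = 1·sL + -1·sR = 25
mR = -1/2·sL + -1/2·sR = -75/2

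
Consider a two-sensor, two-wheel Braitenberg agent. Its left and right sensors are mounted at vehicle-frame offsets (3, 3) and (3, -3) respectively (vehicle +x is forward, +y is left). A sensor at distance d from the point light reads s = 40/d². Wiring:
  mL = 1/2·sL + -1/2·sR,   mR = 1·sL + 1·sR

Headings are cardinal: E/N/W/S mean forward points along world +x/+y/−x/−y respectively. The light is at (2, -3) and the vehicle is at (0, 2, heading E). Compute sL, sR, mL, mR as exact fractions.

8/13 8 -48/13 112/13

left sensor world pos  = (3, 5); dL² = 65
right sensor world pos = (3, -1); dR² = 5
sL = 40/65 = 8/13
sR = 40/5 = 8
mL = 1/2·sL + -1/2·sR = -48/13
mR = 1·sL + 1·sR = 112/13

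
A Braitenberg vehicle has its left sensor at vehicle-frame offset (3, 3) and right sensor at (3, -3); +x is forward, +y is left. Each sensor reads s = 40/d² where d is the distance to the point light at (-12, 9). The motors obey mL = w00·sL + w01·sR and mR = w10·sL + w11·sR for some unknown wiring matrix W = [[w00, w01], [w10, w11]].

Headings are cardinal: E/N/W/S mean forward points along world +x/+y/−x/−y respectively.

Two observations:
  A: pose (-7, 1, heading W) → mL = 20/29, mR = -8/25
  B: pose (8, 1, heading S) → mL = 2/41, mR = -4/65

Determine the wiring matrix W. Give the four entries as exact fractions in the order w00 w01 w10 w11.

obs A: pose=(-7,1,W) → sL=8/25, sR=40/29, mL=20/29, mR=-8/25
obs B: pose=(8,1,S) → sL=4/65, sR=4/41, mL=2/41, mR=-4/65
sensor matrix S = [[8/25, 40/29], [4/65, 4/41]]; det S = -20736/386425
solve [mL_A; mL_B] = S·[w00; w01] and [mR_A; mR_B] = S·[w10; w11]:
  w00 = 0, w01 = 1/2, w10 = -1, w11 = 0

0 1/2 -1 0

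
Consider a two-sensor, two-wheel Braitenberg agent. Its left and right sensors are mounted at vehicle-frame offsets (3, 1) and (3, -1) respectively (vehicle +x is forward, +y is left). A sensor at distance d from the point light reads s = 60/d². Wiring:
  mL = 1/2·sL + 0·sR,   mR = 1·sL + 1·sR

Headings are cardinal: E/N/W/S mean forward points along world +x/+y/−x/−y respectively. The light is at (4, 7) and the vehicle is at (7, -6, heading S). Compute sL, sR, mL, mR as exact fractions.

15/68 3/13 15/136 399/884

left sensor world pos  = (8, -9); dL² = 272
right sensor world pos = (6, -9); dR² = 260
sL = 60/272 = 15/68
sR = 60/260 = 3/13
mL = 1/2·sL + 0·sR = 15/136
mR = 1·sL + 1·sR = 399/884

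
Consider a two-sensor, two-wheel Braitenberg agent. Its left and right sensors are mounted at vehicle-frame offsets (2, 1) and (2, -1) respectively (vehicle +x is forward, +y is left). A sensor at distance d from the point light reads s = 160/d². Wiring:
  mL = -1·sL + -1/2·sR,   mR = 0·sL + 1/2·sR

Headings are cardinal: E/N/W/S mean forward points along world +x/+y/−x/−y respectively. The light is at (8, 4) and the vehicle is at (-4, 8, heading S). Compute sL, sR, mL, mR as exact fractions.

32/25 160/173 -7536/4325 80/173

left sensor world pos  = (-3, 6); dL² = 125
right sensor world pos = (-5, 6); dR² = 173
sL = 160/125 = 32/25
sR = 160/173 = 160/173
mL = -1·sL + -1/2·sR = -7536/4325
mR = 0·sL + 1/2·sR = 80/173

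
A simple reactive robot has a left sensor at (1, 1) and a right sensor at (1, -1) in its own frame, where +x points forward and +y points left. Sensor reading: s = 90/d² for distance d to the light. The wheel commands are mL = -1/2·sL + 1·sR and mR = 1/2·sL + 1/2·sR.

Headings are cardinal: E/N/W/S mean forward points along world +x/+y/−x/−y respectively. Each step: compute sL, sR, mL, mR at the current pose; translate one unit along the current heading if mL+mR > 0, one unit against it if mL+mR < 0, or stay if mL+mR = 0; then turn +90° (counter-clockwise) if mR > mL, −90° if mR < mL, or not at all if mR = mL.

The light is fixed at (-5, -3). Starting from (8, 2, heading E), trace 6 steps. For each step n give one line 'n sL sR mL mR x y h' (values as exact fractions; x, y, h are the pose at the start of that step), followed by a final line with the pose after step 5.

n=0: pose=(8,2,E); sL=45/116, sR=45/106; mL=2835/12296, mR=4995/12296; mL+mR=135/212 → advance +1; mR−mL=270/1537 → turn +1·90°
n=1: pose=(9,2,N); sL=18/41, sR=10/29; mL=149/1189, mR=466/1189; mL+mR=15/29 → advance +1; mR−mL=317/1189 → turn +1·90°
n=2: pose=(9,3,W); sL=45/97, sR=45/109; mL=3825/21146, mR=4635/10573; mL+mR=135/218 → advance +1; mR−mL=5445/21146 → turn +1·90°
n=3: pose=(8,3,S); sL=90/221, sR=90/169; mL=945/2873, mR=1350/2873; mL+mR=135/169 → advance +1; mR−mL=405/2873 → turn +1·90°
n=4: pose=(8,2,E); sL=45/116, sR=45/106; mL=2835/12296, mR=4995/12296; mL+mR=135/212 → advance +1; mR−mL=270/1537 → turn +1·90°
n=5: pose=(9,2,N); sL=18/41, sR=10/29; mL=149/1189, mR=466/1189; mL+mR=15/29 → advance +1; mR−mL=317/1189 → turn +1·90°

0 45/116 45/106 2835/12296 4995/12296 8 2 E
1 18/41 10/29 149/1189 466/1189 9 2 N
2 45/97 45/109 3825/21146 4635/10573 9 3 W
3 90/221 90/169 945/2873 1350/2873 8 3 S
4 45/116 45/106 2835/12296 4995/12296 8 2 E
5 18/41 10/29 149/1189 466/1189 9 2 N
final 9 3 W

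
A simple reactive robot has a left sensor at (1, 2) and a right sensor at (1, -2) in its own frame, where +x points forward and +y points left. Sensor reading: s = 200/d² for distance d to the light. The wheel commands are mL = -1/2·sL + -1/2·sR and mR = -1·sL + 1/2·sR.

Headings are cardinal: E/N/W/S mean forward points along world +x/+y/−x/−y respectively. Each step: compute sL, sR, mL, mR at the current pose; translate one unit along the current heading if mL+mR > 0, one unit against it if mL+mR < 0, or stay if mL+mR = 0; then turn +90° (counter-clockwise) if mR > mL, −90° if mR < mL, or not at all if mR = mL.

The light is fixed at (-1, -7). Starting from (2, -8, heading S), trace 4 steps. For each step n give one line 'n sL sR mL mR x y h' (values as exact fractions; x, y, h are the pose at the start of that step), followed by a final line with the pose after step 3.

0 200/29 40 -680/29 380/29 2 -8 S
1 10 10 -10 -5 2 -7 E
2 200 200/17 -1800/17 -3300/17 1 -7 N
3 20 100/9 -140/9 -130/9 1 -8 E
final 0 -8 N

n=0: pose=(2,-8,S); sL=200/29, sR=40; mL=-680/29, mR=380/29; mL+mR=-300/29 → advance -1; mR−mL=1060/29 → turn +1·90°
n=1: pose=(2,-7,E); sL=10, sR=10; mL=-10, mR=-5; mL+mR=-15 → advance -1; mR−mL=5 → turn +1·90°
n=2: pose=(1,-7,N); sL=200, sR=200/17; mL=-1800/17, mR=-3300/17; mL+mR=-300 → advance -1; mR−mL=-1500/17 → turn -1·90°
n=3: pose=(1,-8,E); sL=20, sR=100/9; mL=-140/9, mR=-130/9; mL+mR=-30 → advance -1; mR−mL=10/9 → turn +1·90°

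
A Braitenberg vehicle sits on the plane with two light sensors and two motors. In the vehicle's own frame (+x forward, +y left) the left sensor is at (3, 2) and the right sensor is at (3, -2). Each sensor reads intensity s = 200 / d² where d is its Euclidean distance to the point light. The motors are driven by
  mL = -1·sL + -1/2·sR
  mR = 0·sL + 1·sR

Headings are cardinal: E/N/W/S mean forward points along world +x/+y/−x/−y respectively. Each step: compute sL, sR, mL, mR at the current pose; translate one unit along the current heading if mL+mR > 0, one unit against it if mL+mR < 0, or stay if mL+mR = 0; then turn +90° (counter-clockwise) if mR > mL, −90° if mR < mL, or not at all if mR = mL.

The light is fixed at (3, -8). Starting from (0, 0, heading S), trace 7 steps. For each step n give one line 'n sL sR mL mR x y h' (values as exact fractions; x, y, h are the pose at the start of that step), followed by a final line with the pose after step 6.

n=0: pose=(0,0,S); sL=100/13, sR=4; mL=-126/13, mR=4; mL+mR=-74/13 → advance -1; mR−mL=178/13 → turn +1·90°
n=1: pose=(0,1,E); sL=200/121, sR=200/49; mL=-21900/5929, mR=200/49; mL+mR=2300/5929 → advance +1; mR−mL=46100/5929 → turn +1·90°
n=2: pose=(1,1,N); sL=5/4, sR=25/18; mL=-35/18, mR=25/18; mL+mR=-5/9 → advance -1; mR−mL=10/3 → turn +1·90°
n=3: pose=(1,0,W); sL=200/61, sR=8/5; mL=-1244/305, mR=8/5; mL+mR=-756/305 → advance -1; mR−mL=1732/305 → turn +1·90°
n=4: pose=(2,0,S); sL=100/13, sR=100/17; mL=-2350/221, mR=100/17; mL+mR=-1050/221 → advance -1; mR−mL=3650/221 → turn +1·90°
n=5: pose=(2,1,E); sL=8/5, sR=200/53; mL=-924/265, mR=200/53; mL+mR=76/265 → advance +1; mR−mL=1924/265 → turn +1·90°
n=6: pose=(3,1,N); sL=50/37, sR=50/37; mL=-75/37, mR=50/37; mL+mR=-25/37 → advance -1; mR−mL=125/37 → turn +1·90°

0 100/13 4 -126/13 4 0 0 S
1 200/121 200/49 -21900/5929 200/49 0 1 E
2 5/4 25/18 -35/18 25/18 1 1 N
3 200/61 8/5 -1244/305 8/5 1 0 W
4 100/13 100/17 -2350/221 100/17 2 0 S
5 8/5 200/53 -924/265 200/53 2 1 E
6 50/37 50/37 -75/37 50/37 3 1 N
final 3 0 W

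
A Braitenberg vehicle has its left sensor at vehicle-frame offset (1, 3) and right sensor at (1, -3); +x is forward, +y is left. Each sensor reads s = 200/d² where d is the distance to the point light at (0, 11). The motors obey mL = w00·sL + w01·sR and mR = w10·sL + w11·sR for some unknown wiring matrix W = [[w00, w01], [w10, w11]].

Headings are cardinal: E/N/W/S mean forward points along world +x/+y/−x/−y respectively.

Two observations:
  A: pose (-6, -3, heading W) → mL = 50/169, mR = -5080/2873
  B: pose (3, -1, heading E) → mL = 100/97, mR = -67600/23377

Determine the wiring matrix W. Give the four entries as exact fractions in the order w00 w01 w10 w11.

1/2 0 -1 -1

obs A: pose=(-6,-3,W) → sL=100/169, sR=20/17, mL=50/169, mR=-5080/2873
obs B: pose=(3,-1,E) → sL=200/97, sR=200/241, mL=100/97, mR=-67600/23377
sensor matrix S = [[100/169, 20/17], [200/97, 200/241]]; det S = -129936000/67162121
solve [mL_A; mL_B] = S·[w00; w01] and [mR_A; mR_B] = S·[w10; w11]:
  w00 = 1/2, w01 = 0, w10 = -1, w11 = -1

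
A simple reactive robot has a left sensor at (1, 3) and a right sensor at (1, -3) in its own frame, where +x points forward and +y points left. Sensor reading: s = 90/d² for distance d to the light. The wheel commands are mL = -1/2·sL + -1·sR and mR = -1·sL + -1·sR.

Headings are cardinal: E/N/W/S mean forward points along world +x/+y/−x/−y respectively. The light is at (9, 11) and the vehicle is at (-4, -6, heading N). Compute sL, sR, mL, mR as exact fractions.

left sensor world pos  = (-7, -5); dL² = 512
right sensor world pos = (-1, -5); dR² = 356
sL = 90/512 = 45/256
sR = 90/356 = 45/178
mL = -1/2·sL + -1·sR = -15525/45568
mR = -1·sL + -1·sR = -9765/22784

45/256 45/178 -15525/45568 -9765/22784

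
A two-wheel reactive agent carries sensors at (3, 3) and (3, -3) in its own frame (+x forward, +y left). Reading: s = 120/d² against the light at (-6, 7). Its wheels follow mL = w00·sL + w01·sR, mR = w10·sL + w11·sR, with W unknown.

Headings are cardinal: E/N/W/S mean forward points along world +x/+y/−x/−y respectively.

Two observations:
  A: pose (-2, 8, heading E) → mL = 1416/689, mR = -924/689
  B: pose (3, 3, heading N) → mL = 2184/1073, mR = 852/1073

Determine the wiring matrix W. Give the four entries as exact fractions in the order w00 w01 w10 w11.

1/2 1/2 1/2 -1

obs A: pose=(-2,8,E) → sL=24/13, sR=120/53, mL=1416/689, mR=-924/689
obs B: pose=(3,3,N) → sL=120/37, sR=24/29, mL=2184/1073, mR=852/1073
sensor matrix S = [[24/13, 120/53], [120/37, 24/29]]; det S = -4299264/739297
solve [mL_A; mL_B] = S·[w00; w01] and [mR_A; mR_B] = S·[w10; w11]:
  w00 = 1/2, w01 = 1/2, w10 = 1/2, w11 = -1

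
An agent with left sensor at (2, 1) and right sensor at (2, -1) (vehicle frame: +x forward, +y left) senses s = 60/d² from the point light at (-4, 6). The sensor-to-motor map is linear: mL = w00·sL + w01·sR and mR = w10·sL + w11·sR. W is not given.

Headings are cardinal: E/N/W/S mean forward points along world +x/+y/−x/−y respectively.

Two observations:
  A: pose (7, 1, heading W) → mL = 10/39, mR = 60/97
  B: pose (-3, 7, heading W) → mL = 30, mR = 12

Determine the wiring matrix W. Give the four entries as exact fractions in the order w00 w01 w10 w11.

1/2 0 0 1

obs A: pose=(7,1,W) → sL=20/39, sR=60/97, mL=10/39, mR=60/97
obs B: pose=(-3,7,W) → sL=60, sR=12, mL=30, mR=12
sensor matrix S = [[20/39, 60/97], [60, 12]]; det S = -39040/1261
solve [mL_A; mL_B] = S·[w00; w01] and [mR_A; mR_B] = S·[w10; w11]:
  w00 = 1/2, w01 = 0, w10 = 0, w11 = 1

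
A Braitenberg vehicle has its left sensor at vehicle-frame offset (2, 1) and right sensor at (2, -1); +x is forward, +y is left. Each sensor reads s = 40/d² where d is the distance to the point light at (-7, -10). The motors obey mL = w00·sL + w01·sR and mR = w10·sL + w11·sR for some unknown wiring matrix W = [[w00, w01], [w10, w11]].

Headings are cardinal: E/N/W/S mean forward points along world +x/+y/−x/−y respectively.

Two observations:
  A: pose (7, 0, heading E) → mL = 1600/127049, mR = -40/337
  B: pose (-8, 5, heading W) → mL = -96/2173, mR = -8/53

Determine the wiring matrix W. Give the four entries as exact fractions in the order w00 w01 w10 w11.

-1 1 0 -1

obs A: pose=(7,0,E) → sL=40/377, sR=40/337, mL=1600/127049, mR=-40/337
obs B: pose=(-8,5,W) → sL=8/41, sR=8/53, mL=-96/2173, mR=-8/53
sensor matrix S = [[40/377, 40/337], [8/41, 8/53]]; det S = -1972480/276077477
solve [mL_A; mL_B] = S·[w00; w01] and [mR_A; mR_B] = S·[w10; w11]:
  w00 = -1, w01 = 1, w10 = 0, w11 = -1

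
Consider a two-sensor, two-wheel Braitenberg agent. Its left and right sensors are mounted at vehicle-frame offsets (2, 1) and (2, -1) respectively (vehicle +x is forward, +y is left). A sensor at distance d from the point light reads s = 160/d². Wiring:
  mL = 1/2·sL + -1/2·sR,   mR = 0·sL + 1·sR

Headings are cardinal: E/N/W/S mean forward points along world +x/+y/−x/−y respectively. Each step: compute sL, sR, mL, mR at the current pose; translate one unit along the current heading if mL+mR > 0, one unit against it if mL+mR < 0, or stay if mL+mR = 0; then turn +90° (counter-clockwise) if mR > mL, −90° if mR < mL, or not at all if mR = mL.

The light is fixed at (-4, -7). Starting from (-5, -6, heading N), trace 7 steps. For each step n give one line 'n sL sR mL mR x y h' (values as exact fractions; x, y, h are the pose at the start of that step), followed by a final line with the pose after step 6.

n=0: pose=(-5,-6,N); sL=160/13, sR=160/9; mL=-320/117, mR=160/9; mL+mR=1760/117 → advance +1; mR−mL=800/39 → turn +1·90°
n=1: pose=(-5,-5,W); sL=16, sR=80/9; mL=32/9, mR=80/9; mL+mR=112/9 → advance +1; mR−mL=16/3 → turn +1·90°
n=2: pose=(-6,-5,S); sL=160, sR=160/9; mL=640/9, mR=160/9; mL+mR=800/9 → advance +1; mR−mL=-160/3 → turn -1·90°
n=3: pose=(-6,-6,W); sL=10, sR=8; mL=1, mR=8; mL+mR=9 → advance +1; mR−mL=7 → turn +1·90°
n=4: pose=(-7,-6,S); sL=32, sR=160/17; mL=192/17, mR=160/17; mL+mR=352/17 → advance +1; mR−mL=-32/17 → turn -1·90°
n=5: pose=(-7,-7,W); sL=80/13, sR=80/13; mL=0, mR=80/13; mL+mR=80/13 → advance +1; mR−mL=80/13 → turn +1·90°
n=6: pose=(-8,-7,S); sL=160/13, sR=160/29; mL=1280/377, mR=160/29; mL+mR=3360/377 → advance +1; mR−mL=800/377 → turn +1·90°

0 160/13 160/9 -320/117 160/9 -5 -6 N
1 16 80/9 32/9 80/9 -5 -5 W
2 160 160/9 640/9 160/9 -6 -5 S
3 10 8 1 8 -6 -6 W
4 32 160/17 192/17 160/17 -7 -6 S
5 80/13 80/13 0 80/13 -7 -7 W
6 160/13 160/29 1280/377 160/29 -8 -7 S
final -8 -8 E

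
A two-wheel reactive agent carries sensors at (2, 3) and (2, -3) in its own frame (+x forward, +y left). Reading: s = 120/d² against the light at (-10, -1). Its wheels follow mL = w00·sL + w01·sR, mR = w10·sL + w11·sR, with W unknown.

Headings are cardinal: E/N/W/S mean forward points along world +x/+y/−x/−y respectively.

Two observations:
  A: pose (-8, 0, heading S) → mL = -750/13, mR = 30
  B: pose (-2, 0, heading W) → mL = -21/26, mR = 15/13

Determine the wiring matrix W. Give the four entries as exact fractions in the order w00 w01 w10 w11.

1/2 -1 0 1/2

obs A: pose=(-8,0,S) → sL=60/13, sR=60, mL=-750/13, mR=30
obs B: pose=(-2,0,W) → sL=3, sR=30/13, mL=-21/26, mR=15/13
sensor matrix S = [[60/13, 60], [3, 30/13]]; det S = -28620/169
solve [mL_A; mL_B] = S·[w00; w01] and [mR_A; mR_B] = S·[w10; w11]:
  w00 = 1/2, w01 = -1, w10 = 0, w11 = 1/2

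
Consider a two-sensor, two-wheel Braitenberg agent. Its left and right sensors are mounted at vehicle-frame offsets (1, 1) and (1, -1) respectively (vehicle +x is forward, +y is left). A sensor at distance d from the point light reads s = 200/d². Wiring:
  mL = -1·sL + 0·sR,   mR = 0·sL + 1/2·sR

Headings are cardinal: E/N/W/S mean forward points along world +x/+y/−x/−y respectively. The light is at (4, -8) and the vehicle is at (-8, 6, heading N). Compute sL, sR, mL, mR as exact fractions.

left sensor world pos  = (-9, 7); dL² = 394
right sensor world pos = (-7, 7); dR² = 346
sL = 200/394 = 100/197
sR = 200/346 = 100/173
mL = -1·sL + 0·sR = -100/197
mR = 0·sL + 1/2·sR = 50/173

100/197 100/173 -100/197 50/173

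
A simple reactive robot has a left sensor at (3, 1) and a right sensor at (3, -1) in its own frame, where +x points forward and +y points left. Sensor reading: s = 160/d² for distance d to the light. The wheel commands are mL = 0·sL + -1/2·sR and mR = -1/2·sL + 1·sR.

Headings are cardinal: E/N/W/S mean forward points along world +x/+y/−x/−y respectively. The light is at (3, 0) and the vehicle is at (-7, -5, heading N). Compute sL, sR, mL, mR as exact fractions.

left sensor world pos  = (-8, -2); dL² = 125
right sensor world pos = (-6, -2); dR² = 85
sL = 160/125 = 32/25
sR = 160/85 = 32/17
mL = 0·sL + -1/2·sR = -16/17
mR = -1/2·sL + 1·sR = 528/425

32/25 32/17 -16/17 528/425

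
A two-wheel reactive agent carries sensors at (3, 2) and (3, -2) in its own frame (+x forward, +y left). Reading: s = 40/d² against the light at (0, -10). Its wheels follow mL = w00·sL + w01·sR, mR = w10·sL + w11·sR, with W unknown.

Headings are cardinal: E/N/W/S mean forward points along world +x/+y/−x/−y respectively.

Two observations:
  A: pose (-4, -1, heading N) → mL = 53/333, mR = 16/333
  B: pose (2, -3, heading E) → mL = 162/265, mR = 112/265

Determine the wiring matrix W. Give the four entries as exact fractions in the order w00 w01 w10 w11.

-1/2 1 -1 1

obs A: pose=(-4,-1,N) → sL=2/9, sR=10/37, mL=53/333, mR=16/333
obs B: pose=(2,-3,E) → sL=20/53, sR=4/5, mL=162/265, mR=112/265
sensor matrix S = [[2/9, 10/37], [20/53, 4/5]]; det S = 6688/88245
solve [mL_A; mL_B] = S·[w00; w01] and [mR_A; mR_B] = S·[w10; w11]:
  w00 = -1/2, w01 = 1, w10 = -1, w11 = 1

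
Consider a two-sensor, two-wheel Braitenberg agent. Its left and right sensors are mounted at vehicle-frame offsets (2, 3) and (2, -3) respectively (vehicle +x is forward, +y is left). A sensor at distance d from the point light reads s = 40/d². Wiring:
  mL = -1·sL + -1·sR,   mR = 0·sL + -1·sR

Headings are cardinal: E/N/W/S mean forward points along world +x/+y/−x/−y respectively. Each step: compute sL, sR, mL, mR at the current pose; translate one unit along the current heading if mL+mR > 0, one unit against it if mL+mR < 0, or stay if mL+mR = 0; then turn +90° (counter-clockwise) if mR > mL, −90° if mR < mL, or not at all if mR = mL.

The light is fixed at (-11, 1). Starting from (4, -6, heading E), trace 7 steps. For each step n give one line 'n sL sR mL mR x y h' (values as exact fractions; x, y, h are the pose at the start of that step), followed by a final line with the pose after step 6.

n=0: pose=(4,-6,E); sL=8/61, sR=40/389; mL=-5552/23729, mR=-40/389; mL+mR=-7992/23729 → advance -1; mR−mL=8/61 → turn +1·90°
n=1: pose=(3,-6,N); sL=20/73, sR=20/157; mL=-4600/11461, mR=-20/157; mL+mR=-6060/11461 → advance -1; mR−mL=20/73 → turn +1·90°
n=2: pose=(3,-7,W); sL=8/53, sR=40/169; mL=-3472/8957, mR=-40/169; mL+mR=-5592/8957 → advance -1; mR−mL=8/53 → turn +1·90°
n=3: pose=(4,-7,S); sL=5/53, sR=10/61; mL=-835/3233, mR=-10/61; mL+mR=-1365/3233 → advance -1; mR−mL=5/53 → turn +1·90°
n=4: pose=(4,-6,E); sL=8/61, sR=40/389; mL=-5552/23729, mR=-40/389; mL+mR=-7992/23729 → advance -1; mR−mL=8/61 → turn +1·90°
n=5: pose=(3,-6,N); sL=20/73, sR=20/157; mL=-4600/11461, mR=-20/157; mL+mR=-6060/11461 → advance -1; mR−mL=20/73 → turn +1·90°
n=6: pose=(3,-7,W); sL=8/53, sR=40/169; mL=-3472/8957, mR=-40/169; mL+mR=-5592/8957 → advance -1; mR−mL=8/53 → turn +1·90°

0 8/61 40/389 -5552/23729 -40/389 4 -6 E
1 20/73 20/157 -4600/11461 -20/157 3 -6 N
2 8/53 40/169 -3472/8957 -40/169 3 -7 W
3 5/53 10/61 -835/3233 -10/61 4 -7 S
4 8/61 40/389 -5552/23729 -40/389 4 -6 E
5 20/73 20/157 -4600/11461 -20/157 3 -6 N
6 8/53 40/169 -3472/8957 -40/169 3 -7 W
final 4 -7 S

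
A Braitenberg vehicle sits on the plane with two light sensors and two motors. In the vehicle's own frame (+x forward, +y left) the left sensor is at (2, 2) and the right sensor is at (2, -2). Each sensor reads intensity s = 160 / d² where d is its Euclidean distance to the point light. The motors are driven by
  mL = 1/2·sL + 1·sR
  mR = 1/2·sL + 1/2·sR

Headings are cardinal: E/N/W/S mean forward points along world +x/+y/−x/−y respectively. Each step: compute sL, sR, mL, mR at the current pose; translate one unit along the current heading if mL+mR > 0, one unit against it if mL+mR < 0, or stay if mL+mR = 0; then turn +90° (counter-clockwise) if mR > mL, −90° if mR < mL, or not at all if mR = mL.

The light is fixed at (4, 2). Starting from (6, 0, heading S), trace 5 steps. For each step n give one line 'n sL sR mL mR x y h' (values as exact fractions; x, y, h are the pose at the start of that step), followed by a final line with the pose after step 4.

0 5 10 25/2 15/2 6 0 S
1 32/5 160 816/5 416/5 6 -1 W
2 80 16 56 48 5 -1 N
3 160/9 32/5 688/45 544/45 5 0 E
4 5 10 25/2 15/2 6 0 S
final 6 -1 W

n=0: pose=(6,0,S); sL=5, sR=10; mL=25/2, mR=15/2; mL+mR=20 → advance +1; mR−mL=-5 → turn -1·90°
n=1: pose=(6,-1,W); sL=32/5, sR=160; mL=816/5, mR=416/5; mL+mR=1232/5 → advance +1; mR−mL=-80 → turn -1·90°
n=2: pose=(5,-1,N); sL=80, sR=16; mL=56, mR=48; mL+mR=104 → advance +1; mR−mL=-8 → turn -1·90°
n=3: pose=(5,0,E); sL=160/9, sR=32/5; mL=688/45, mR=544/45; mL+mR=1232/45 → advance +1; mR−mL=-16/5 → turn -1·90°
n=4: pose=(6,0,S); sL=5, sR=10; mL=25/2, mR=15/2; mL+mR=20 → advance +1; mR−mL=-5 → turn -1·90°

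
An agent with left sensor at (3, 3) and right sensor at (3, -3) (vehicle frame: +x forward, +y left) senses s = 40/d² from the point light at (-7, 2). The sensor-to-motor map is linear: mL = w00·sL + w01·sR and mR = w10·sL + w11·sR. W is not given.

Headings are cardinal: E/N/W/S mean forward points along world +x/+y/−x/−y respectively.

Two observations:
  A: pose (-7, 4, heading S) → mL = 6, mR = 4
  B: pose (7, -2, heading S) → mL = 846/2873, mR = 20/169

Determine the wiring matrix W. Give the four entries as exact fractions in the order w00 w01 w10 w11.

1/2 1 1 0

obs A: pose=(-7,4,S) → sL=4, sR=4, mL=6, mR=4
obs B: pose=(7,-2,S) → sL=20/169, sR=4/17, mL=846/2873, mR=20/169
sensor matrix S = [[4, 4], [20/169, 4/17]]; det S = 1344/2873
solve [mL_A; mL_B] = S·[w00; w01] and [mR_A; mR_B] = S·[w10; w11]:
  w00 = 1/2, w01 = 1, w10 = 1, w11 = 0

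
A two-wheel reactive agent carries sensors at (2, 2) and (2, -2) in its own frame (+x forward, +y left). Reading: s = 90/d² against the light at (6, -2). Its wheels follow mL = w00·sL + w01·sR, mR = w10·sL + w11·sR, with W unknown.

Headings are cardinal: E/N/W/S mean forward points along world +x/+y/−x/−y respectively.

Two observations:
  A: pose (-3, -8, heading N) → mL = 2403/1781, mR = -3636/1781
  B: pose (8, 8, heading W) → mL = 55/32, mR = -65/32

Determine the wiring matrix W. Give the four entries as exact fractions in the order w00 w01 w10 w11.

1 1/2 -1 -1

obs A: pose=(-3,-8,N) → sL=90/137, sR=18/13, mL=2403/1781, mR=-3636/1781
obs B: pose=(8,8,W) → sL=45/32, sR=5/8, mL=55/32, mR=-65/32
sensor matrix S = [[90/137, 18/13], [45/32, 5/8]]; det S = -43785/28496
solve [mL_A; mL_B] = S·[w00; w01] and [mR_A; mR_B] = S·[w10; w11]:
  w00 = 1, w01 = 1/2, w10 = -1, w11 = -1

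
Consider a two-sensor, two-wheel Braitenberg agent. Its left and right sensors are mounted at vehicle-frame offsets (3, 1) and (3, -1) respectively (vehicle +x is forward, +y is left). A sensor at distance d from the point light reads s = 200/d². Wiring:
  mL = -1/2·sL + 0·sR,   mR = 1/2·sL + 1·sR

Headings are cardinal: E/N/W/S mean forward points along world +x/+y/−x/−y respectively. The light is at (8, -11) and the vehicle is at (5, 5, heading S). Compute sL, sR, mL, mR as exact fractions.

left sensor world pos  = (6, 2); dL² = 173
right sensor world pos = (4, 2); dR² = 185
sL = 200/173 = 200/173
sR = 200/185 = 40/37
mL = -1/2·sL + 0·sR = -100/173
mR = 1/2·sL + 1·sR = 10620/6401

200/173 40/37 -100/173 10620/6401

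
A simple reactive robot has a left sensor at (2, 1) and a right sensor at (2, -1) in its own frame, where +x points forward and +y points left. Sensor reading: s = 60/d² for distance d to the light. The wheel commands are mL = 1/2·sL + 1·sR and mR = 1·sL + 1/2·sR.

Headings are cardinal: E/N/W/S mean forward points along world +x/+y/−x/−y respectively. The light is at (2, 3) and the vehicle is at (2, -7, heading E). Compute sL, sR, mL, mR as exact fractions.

left sensor world pos  = (4, -6); dL² = 85
right sensor world pos = (4, -8); dR² = 125
sL = 60/85 = 12/17
sR = 60/125 = 12/25
mL = 1/2·sL + 1·sR = 354/425
mR = 1·sL + 1/2·sR = 402/425

12/17 12/25 354/425 402/425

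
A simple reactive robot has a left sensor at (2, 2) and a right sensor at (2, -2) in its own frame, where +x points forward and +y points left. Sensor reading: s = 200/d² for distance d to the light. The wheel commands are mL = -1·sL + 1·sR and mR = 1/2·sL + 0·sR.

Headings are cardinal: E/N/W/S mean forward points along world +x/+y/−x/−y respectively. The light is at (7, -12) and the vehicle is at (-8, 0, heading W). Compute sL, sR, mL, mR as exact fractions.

200/389 40/97 -3840/37733 100/389

left sensor world pos  = (-10, -2); dL² = 389
right sensor world pos = (-10, 2); dR² = 485
sL = 200/389 = 200/389
sR = 200/485 = 40/97
mL = -1·sL + 1·sR = -3840/37733
mR = 1/2·sL + 0·sR = 100/389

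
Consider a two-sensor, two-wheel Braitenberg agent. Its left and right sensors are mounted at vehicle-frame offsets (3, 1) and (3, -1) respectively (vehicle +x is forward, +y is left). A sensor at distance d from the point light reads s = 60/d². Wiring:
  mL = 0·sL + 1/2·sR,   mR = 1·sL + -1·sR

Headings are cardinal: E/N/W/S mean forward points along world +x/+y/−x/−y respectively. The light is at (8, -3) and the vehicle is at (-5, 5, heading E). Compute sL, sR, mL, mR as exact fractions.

left sensor world pos  = (-2, 6); dL² = 181
right sensor world pos = (-2, 4); dR² = 149
sL = 60/181 = 60/181
sR = 60/149 = 60/149
mL = 0·sL + 1/2·sR = 30/149
mR = 1·sL + -1·sR = -1920/26969

60/181 60/149 30/149 -1920/26969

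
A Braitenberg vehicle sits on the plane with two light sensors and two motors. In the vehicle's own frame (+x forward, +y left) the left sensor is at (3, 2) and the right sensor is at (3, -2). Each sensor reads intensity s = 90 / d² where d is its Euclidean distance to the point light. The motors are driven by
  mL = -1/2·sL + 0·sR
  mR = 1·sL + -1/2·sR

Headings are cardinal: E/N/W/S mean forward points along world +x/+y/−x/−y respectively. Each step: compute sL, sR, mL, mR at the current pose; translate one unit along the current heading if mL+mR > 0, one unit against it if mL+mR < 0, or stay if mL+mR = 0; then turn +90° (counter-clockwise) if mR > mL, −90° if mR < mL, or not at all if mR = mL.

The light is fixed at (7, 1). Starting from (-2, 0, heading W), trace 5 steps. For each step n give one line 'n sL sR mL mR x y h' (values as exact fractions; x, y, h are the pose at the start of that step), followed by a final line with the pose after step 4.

0 10/17 18/29 -5/17 137/493 -2 0 W
1 45/26 45/58 -45/52 2025/1508 -1 0 S
2 18/5 90/41 -9/5 513/205 -1 -1 E
3 45/41 45/13 -45/82 -675/1066 0 -1 N
4 90/17 90/41 -45/17 2925/697 0 -2 E
final 1 -2 N

n=0: pose=(-2,0,W); sL=10/17, sR=18/29; mL=-5/17, mR=137/493; mL+mR=-8/493 → advance -1; mR−mL=282/493 → turn +1·90°
n=1: pose=(-1,0,S); sL=45/26, sR=45/58; mL=-45/52, mR=2025/1508; mL+mR=180/377 → advance +1; mR−mL=1665/754 → turn +1·90°
n=2: pose=(-1,-1,E); sL=18/5, sR=90/41; mL=-9/5, mR=513/205; mL+mR=144/205 → advance +1; mR−mL=882/205 → turn +1·90°
n=3: pose=(0,-1,N); sL=45/41, sR=45/13; mL=-45/82, mR=-675/1066; mL+mR=-630/533 → advance -1; mR−mL=-45/533 → turn -1·90°
n=4: pose=(0,-2,E); sL=90/17, sR=90/41; mL=-45/17, mR=2925/697; mL+mR=1080/697 → advance +1; mR−mL=4770/697 → turn +1·90°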